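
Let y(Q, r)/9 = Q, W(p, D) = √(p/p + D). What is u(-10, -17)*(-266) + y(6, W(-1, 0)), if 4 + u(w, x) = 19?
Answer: -3936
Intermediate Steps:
W(p, D) = √(1 + D)
u(w, x) = 15 (u(w, x) = -4 + 19 = 15)
y(Q, r) = 9*Q
u(-10, -17)*(-266) + y(6, W(-1, 0)) = 15*(-266) + 9*6 = -3990 + 54 = -3936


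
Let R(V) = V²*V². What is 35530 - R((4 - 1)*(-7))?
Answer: -158951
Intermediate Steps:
R(V) = V⁴
35530 - R((4 - 1)*(-7)) = 35530 - ((4 - 1)*(-7))⁴ = 35530 - (3*(-7))⁴ = 35530 - 1*(-21)⁴ = 35530 - 1*194481 = 35530 - 194481 = -158951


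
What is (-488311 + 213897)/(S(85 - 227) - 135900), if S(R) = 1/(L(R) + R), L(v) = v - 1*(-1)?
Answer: 11094166/5494243 ≈ 2.0192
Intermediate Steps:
L(v) = 1 + v (L(v) = v + 1 = 1 + v)
S(R) = 1/(1 + 2*R) (S(R) = 1/((1 + R) + R) = 1/(1 + 2*R))
(-488311 + 213897)/(S(85 - 227) - 135900) = (-488311 + 213897)/(1/(1 + 2*(85 - 227)) - 135900) = -274414/(1/(1 + 2*(-142)) - 135900) = -274414/(1/(1 - 284) - 135900) = -274414/(1/(-283) - 135900) = -274414/(-1/283 - 135900) = -274414/(-38459701/283) = -274414*(-283/38459701) = 11094166/5494243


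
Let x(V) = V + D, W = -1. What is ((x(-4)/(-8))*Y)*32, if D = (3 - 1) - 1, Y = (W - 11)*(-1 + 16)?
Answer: -2160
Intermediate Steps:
Y = -180 (Y = (-1 - 11)*(-1 + 16) = -12*15 = -180)
D = 1 (D = 2 - 1 = 1)
x(V) = 1 + V (x(V) = V + 1 = 1 + V)
((x(-4)/(-8))*Y)*32 = (((1 - 4)/(-8))*(-180))*32 = (-3*(-⅛)*(-180))*32 = ((3/8)*(-180))*32 = -135/2*32 = -2160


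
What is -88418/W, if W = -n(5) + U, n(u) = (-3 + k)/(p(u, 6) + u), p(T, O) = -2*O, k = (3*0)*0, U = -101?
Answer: 309463/355 ≈ 871.73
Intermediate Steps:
k = 0 (k = 0*0 = 0)
n(u) = -3/(-12 + u) (n(u) = (-3 + 0)/(-2*6 + u) = -3/(-12 + u))
W = -710/7 (W = -(-3)/(-12 + 5) - 101 = -(-3)/(-7) - 101 = -(-3)*(-1)/7 - 101 = -1*3/7 - 101 = -3/7 - 101 = -710/7 ≈ -101.43)
-88418/W = -88418/(-710/7) = -88418*(-7/710) = 309463/355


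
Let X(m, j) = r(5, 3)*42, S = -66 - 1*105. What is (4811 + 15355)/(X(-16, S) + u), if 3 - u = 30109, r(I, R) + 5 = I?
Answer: -10083/15053 ≈ -0.66983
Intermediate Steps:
S = -171 (S = -66 - 105 = -171)
r(I, R) = -5 + I
u = -30106 (u = 3 - 1*30109 = 3 - 30109 = -30106)
X(m, j) = 0 (X(m, j) = (-5 + 5)*42 = 0*42 = 0)
(4811 + 15355)/(X(-16, S) + u) = (4811 + 15355)/(0 - 30106) = 20166/(-30106) = 20166*(-1/30106) = -10083/15053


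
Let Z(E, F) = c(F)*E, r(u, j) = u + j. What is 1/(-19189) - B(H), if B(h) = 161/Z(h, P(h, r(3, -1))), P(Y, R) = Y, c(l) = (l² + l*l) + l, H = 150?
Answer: -1408847/18565357500 ≈ -7.5886e-5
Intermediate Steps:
c(l) = l + 2*l² (c(l) = (l² + l²) + l = 2*l² + l = l + 2*l²)
r(u, j) = j + u
Z(E, F) = E*F*(1 + 2*F) (Z(E, F) = (F*(1 + 2*F))*E = E*F*(1 + 2*F))
B(h) = 161/(h²*(1 + 2*h)) (B(h) = 161/((h*h*(1 + 2*h))) = 161/((h²*(1 + 2*h))) = 161*(1/(h²*(1 + 2*h))) = 161/(h²*(1 + 2*h)))
1/(-19189) - B(H) = 1/(-19189) - 161/(150²*(1 + 2*150)) = -1/19189 - 161/(22500*(1 + 300)) = -1/19189 - 161/(22500*301) = -1/19189 - 1*23/967500 = -1/19189 - 23/967500 = -1408847/18565357500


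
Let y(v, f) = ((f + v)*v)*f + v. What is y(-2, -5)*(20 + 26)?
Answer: -3312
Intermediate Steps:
y(v, f) = v + f*v*(f + v) (y(v, f) = (v*(f + v))*f + v = f*v*(f + v) + v = v + f*v*(f + v))
y(-2, -5)*(20 + 26) = (-2*(1 + (-5)² - 5*(-2)))*(20 + 26) = -2*(1 + 25 + 10)*46 = -2*36*46 = -72*46 = -3312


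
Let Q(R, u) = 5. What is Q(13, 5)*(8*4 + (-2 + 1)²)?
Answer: 165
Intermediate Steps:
Q(13, 5)*(8*4 + (-2 + 1)²) = 5*(8*4 + (-2 + 1)²) = 5*(32 + (-1)²) = 5*(32 + 1) = 5*33 = 165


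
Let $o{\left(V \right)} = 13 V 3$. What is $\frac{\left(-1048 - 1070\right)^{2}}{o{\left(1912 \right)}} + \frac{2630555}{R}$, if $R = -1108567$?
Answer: $\frac{398066007139}{6888635338} \approx 57.786$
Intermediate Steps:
$o{\left(V \right)} = 39 V$
$\frac{\left(-1048 - 1070\right)^{2}}{o{\left(1912 \right)}} + \frac{2630555}{R} = \frac{\left(-1048 - 1070\right)^{2}}{39 \cdot 1912} + \frac{2630555}{-1108567} = \frac{\left(-1048 - 1070\right)^{2}}{74568} + 2630555 \left(- \frac{1}{1108567}\right) = \left(-2118\right)^{2} \cdot \frac{1}{74568} - \frac{2630555}{1108567} = 4485924 \cdot \frac{1}{74568} - \frac{2630555}{1108567} = \frac{373827}{6214} - \frac{2630555}{1108567} = \frac{398066007139}{6888635338}$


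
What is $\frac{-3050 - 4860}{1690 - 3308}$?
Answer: $\frac{3955}{809} \approx 4.8887$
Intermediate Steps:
$\frac{-3050 - 4860}{1690 - 3308} = - \frac{7910}{-1618} = \left(-7910\right) \left(- \frac{1}{1618}\right) = \frac{3955}{809}$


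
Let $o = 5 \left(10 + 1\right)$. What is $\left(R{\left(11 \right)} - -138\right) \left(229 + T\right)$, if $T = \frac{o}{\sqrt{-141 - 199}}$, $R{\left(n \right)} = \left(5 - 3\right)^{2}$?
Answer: $32518 - \frac{781 i \sqrt{85}}{17} \approx 32518.0 - 423.56 i$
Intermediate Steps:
$o = 55$ ($o = 5 \cdot 11 = 55$)
$R{\left(n \right)} = 4$ ($R{\left(n \right)} = 2^{2} = 4$)
$T = - \frac{11 i \sqrt{85}}{34}$ ($T = \frac{55}{\sqrt{-141 - 199}} = \frac{55}{\sqrt{-340}} = \frac{55}{2 i \sqrt{85}} = 55 \left(- \frac{i \sqrt{85}}{170}\right) = - \frac{11 i \sqrt{85}}{34} \approx - 2.9828 i$)
$\left(R{\left(11 \right)} - -138\right) \left(229 + T\right) = \left(4 - -138\right) \left(229 - \frac{11 i \sqrt{85}}{34}\right) = \left(4 + 138\right) \left(229 - \frac{11 i \sqrt{85}}{34}\right) = 142 \left(229 - \frac{11 i \sqrt{85}}{34}\right) = 32518 - \frac{781 i \sqrt{85}}{17}$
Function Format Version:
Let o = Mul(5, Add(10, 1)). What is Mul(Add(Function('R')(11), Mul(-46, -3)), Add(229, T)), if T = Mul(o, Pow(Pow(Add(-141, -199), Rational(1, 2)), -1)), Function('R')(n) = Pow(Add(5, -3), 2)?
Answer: Add(32518, Mul(Rational(-781, 17), I, Pow(85, Rational(1, 2)))) ≈ Add(32518., Mul(-423.56, I))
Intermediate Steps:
o = 55 (o = Mul(5, 11) = 55)
Function('R')(n) = 4 (Function('R')(n) = Pow(2, 2) = 4)
T = Mul(Rational(-11, 34), I, Pow(85, Rational(1, 2))) (T = Mul(55, Pow(Pow(Add(-141, -199), Rational(1, 2)), -1)) = Mul(55, Pow(Pow(-340, Rational(1, 2)), -1)) = Mul(55, Pow(Mul(2, I, Pow(85, Rational(1, 2))), -1)) = Mul(55, Mul(Rational(-1, 170), I, Pow(85, Rational(1, 2)))) = Mul(Rational(-11, 34), I, Pow(85, Rational(1, 2))) ≈ Mul(-2.9828, I))
Mul(Add(Function('R')(11), Mul(-46, -3)), Add(229, T)) = Mul(Add(4, Mul(-46, -3)), Add(229, Mul(Rational(-11, 34), I, Pow(85, Rational(1, 2))))) = Mul(Add(4, 138), Add(229, Mul(Rational(-11, 34), I, Pow(85, Rational(1, 2))))) = Mul(142, Add(229, Mul(Rational(-11, 34), I, Pow(85, Rational(1, 2))))) = Add(32518, Mul(Rational(-781, 17), I, Pow(85, Rational(1, 2))))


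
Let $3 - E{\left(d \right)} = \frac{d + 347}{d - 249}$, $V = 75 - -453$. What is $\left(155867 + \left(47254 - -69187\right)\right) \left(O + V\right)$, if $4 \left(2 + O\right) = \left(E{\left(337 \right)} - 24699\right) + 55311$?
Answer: $\frac{48991408819}{22} \approx 2.2269 \cdot 10^{9}$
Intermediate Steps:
$V = 528$ ($V = 75 + 453 = 528$)
$E{\left(d \right)} = 3 - \frac{347 + d}{-249 + d}$ ($E{\left(d \right)} = 3 - \frac{d + 347}{d - 249} = 3 - \frac{347 + d}{-249 + d}$)
$O = \frac{673183}{88}$ ($O = -2 + \frac{\left(\frac{2 \left(-547 + 337\right)}{-249 + 337} - 24699\right) + 55311}{4} = -2 + \frac{\left(2 \cdot \frac{1}{88} \left(-210\right) - 24699\right) + 55311}{4} = -2 + \frac{\left(- \frac{105}{22} - 24699\right) + 55311}{4} = -2 + \frac{- \frac{543483}{22} + 55311}{4} = -2 + \frac{1}{4} \cdot \frac{673359}{22} = -2 + \frac{673359}{88} = \frac{673183}{88} \approx 7649.8$)
$\left(155867 + \left(47254 - -69187\right)\right) \left(O + V\right) = \left(155867 + \left(47254 - -69187\right)\right) \left(\frac{673183}{88} + 528\right) = \left(155867 + \left(47254 + 69187\right)\right) \frac{719647}{88} = \left(155867 + 116441\right) \frac{719647}{88} = 272308 \cdot \frac{719647}{88} = \frac{48991408819}{22}$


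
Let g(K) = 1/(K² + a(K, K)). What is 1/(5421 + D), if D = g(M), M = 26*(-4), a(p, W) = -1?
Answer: 10815/58628116 ≈ 0.00018447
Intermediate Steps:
M = -104
g(K) = 1/(-1 + K²) (g(K) = 1/(K² - 1) = 1/(-1 + K²))
D = 1/10815 (D = 1/(-1 + (-104)²) = 1/(-1 + 10816) = 1/10815 ≈ 9.2464e-5)
1/(5421 + D) = 1/(5421 + 1/10815) = 1/(58628116/10815) = 10815/58628116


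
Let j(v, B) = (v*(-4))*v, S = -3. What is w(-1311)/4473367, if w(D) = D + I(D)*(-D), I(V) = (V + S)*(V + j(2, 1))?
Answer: 2285960547/4473367 ≈ 511.02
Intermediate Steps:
j(v, B) = -4*v**2 (j(v, B) = (-4*v)*v = -4*v**2)
I(V) = (-16 + V)*(-3 + V) (I(V) = (V - 3)*(V - 4*2**2) = (-3 + V)*(V - 4*4) = (-3 + V)*(V - 16) = (-3 + V)*(-16 + V) = (-16 + V)*(-3 + V))
w(D) = D - D*(48 + D**2 - 19*D) (w(D) = D + (48 + D**2 - 19*D)*(-D) = D - D*(48 + D**2 - 19*D))
w(-1311)/4473367 = -1311*(-47 - 1*(-1311)**2 + 19*(-1311))/4473367 = -1311*(-47 - 1*1718721 - 24909)*(1/4473367) = -1311*(-47 - 1718721 - 24909)*(1/4473367) = -1311*(-1743677)*(1/4473367) = 2285960547*(1/4473367) = 2285960547/4473367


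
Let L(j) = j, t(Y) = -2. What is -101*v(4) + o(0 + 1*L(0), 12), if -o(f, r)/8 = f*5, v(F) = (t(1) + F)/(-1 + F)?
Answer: -202/3 ≈ -67.333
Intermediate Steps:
v(F) = (-2 + F)/(-1 + F)
o(f, r) = -40*f (o(f, r) = -8*f*5 = -40*f)
-101*v(4) + o(0 + 1*L(0), 12) = -101*(-2 + 4)/(-1 + 4) - 40*(0 + 1*0) = -101*2/3 - 40*(0 + 0) = -101*2/3 - 40*0 = -101*⅔ + 0 = -202/3 + 0 = -202/3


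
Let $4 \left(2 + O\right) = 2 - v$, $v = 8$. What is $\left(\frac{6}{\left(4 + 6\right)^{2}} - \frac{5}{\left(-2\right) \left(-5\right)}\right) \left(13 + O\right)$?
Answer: $- \frac{209}{50} \approx -4.18$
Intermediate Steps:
$O = - \frac{7}{2}$ ($O = -2 + \frac{2 - 8}{4} = -2 + \frac{1}{4} \left(-6\right) = -2 - \frac{3}{2} = - \frac{7}{2} \approx -3.5$)
$\left(\frac{6}{\left(4 + 6\right)^{2}} - \frac{5}{\left(-2\right) \left(-5\right)}\right) \left(13 + O\right) = \left(\frac{6}{\left(4 + 6\right)^{2}} - \frac{5}{\left(-2\right) \left(-5\right)}\right) \left(13 - \frac{7}{2}\right) = \left(\frac{6}{10^{2}} - \frac{5}{10}\right) \frac{19}{2} = \left(\frac{6}{100} - \frac{1}{2}\right) \frac{19}{2} = \left(6 \cdot \frac{1}{100} - \frac{1}{2}\right) \frac{19}{2} = \left(\frac{3}{50} - \frac{1}{2}\right) \frac{19}{2} = \left(- \frac{11}{25}\right) \frac{19}{2} = - \frac{209}{50}$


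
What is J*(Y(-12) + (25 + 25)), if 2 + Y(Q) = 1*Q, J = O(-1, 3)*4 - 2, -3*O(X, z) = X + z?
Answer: -168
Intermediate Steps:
O(X, z) = -X/3 - z/3 (O(X, z) = -(X + z)/3 = -X/3 - z/3)
J = -14/3 (J = (-⅓*(-1) - ⅓*3)*4 - 2 = (⅓ - 1)*4 - 2 = -⅔*4 - 2 = -8/3 - 2 = -14/3 ≈ -4.6667)
Y(Q) = -2 + Q (Y(Q) = -2 + 1*Q = -2 + Q)
J*(Y(-12) + (25 + 25)) = -14*((-2 - 12) + (25 + 25))/3 = -14*(-14 + 50)/3 = -14/3*36 = -168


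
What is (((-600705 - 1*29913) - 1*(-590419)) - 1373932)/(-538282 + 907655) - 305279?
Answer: -112763234198/369373 ≈ -3.0528e+5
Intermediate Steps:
(((-600705 - 1*29913) - 1*(-590419)) - 1373932)/(-538282 + 907655) - 305279 = (((-600705 - 29913) + 590419) - 1373932)/369373 - 305279 = ((-630618 + 590419) - 1373932)*(1/369373) - 305279 = (-40199 - 1373932)*(1/369373) - 305279 = -1414131*1/369373 - 305279 = -1414131/369373 - 305279 = -112763234198/369373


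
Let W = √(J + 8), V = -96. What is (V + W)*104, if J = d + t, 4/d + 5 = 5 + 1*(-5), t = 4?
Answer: -9984 + 208*√70/5 ≈ -9636.0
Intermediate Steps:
d = -⅘ (d = 4/(-5 + (5 + 1*(-5))) = 4/(-5 + (5 - 5)) = 4/(-5 + 0) = 4/(-5) = 4*(-⅕) = -⅘ ≈ -0.80000)
J = 16/5 (J = -⅘ + 4 = 16/5 ≈ 3.2000)
W = 2*√70/5 (W = √(16/5 + 8) = √(56/5) = 2*√70/5 ≈ 3.3466)
(V + W)*104 = (-96 + 2*√70/5)*104 = -9984 + 208*√70/5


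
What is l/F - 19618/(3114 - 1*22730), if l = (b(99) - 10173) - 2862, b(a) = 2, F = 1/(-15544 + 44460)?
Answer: -3696264722415/9808 ≈ -3.7686e+8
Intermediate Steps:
F = 1/28916 ≈ 3.4583e-5
l = -13033 (l = (2 - 10173) - 2862 = -10171 - 2862 = -13033)
l/F - 19618/(3114 - 1*22730) = -13033/1/28916 - 19618/(3114 - 1*22730) = -13033*28916 - 19618/(3114 - 22730) = -376862228 - 19618/(-19616) = -376862228 - 19618*(-1/19616) = -376862228 + 9809/9808 = -3696264722415/9808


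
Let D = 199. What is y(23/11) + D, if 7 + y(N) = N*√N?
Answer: 192 + 23*√253/121 ≈ 195.02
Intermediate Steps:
y(N) = -7 + N^(3/2) (y(N) = -7 + N*√N = -7 + N^(3/2))
y(23/11) + D = (-7 + (23/11)^(3/2)) + 199 = (-7 + 23*√253/121) + 199 = 192 + 23*√253/121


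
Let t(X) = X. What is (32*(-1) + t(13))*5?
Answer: -95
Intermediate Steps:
(32*(-1) + t(13))*5 = (32*(-1) + 13)*5 = (-32 + 13)*5 = -19*5 = -95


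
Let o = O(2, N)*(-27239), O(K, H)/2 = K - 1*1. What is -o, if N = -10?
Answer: 54478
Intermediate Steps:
O(K, H) = -2 + 2*K (O(K, H) = 2*(K - 1*1) = 2*(K - 1) = 2*(-1 + K) = -2 + 2*K)
o = -54478 (o = (-2 + 2*2)*(-27239) = (-2 + 4)*(-27239) = 2*(-27239) = -54478)
-o = -1*(-54478) = 54478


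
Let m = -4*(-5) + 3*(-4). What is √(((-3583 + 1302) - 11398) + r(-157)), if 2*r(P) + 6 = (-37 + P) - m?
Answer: I*√13783 ≈ 117.4*I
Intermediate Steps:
m = 8 (m = 20 - 12 = 8)
r(P) = -51/2 + P/2 (r(P) = -3 + ((-37 + P) - 1*8)/2 = -3 + ((-37 + P) - 8)/2 = -3 + (-45 + P)/2 = -3 + (-45/2 + P/2) = -51/2 + P/2)
√(((-3583 + 1302) - 11398) + r(-157)) = √(((-3583 + 1302) - 11398) + (-51/2 + (½)*(-157))) = √((-2281 - 11398) + (-51/2 - 157/2)) = √(-13679 - 104) = √(-13783) = I*√13783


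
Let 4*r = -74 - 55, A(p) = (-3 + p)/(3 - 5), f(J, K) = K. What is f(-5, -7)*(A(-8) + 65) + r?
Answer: -2103/4 ≈ -525.75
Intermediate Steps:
A(p) = 3/2 - p/2 (A(p) = (-3 + p)/(-2) = (-3 + p)*(-½) = 3/2 - p/2)
r = -129/4 (r = (-74 - 55)/4 = (¼)*(-129) = -129/4 ≈ -32.250)
f(-5, -7)*(A(-8) + 65) + r = -7*((3/2 - ½*(-8)) + 65) - 129/4 = -7*((3/2 + 4) + 65) - 129/4 = -7*(11/2 + 65) - 129/4 = -7*141/2 - 129/4 = -987/2 - 129/4 = -2103/4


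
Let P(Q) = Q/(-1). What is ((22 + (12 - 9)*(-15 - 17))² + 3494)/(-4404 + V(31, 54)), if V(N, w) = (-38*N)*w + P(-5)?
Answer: -390/2957 ≈ -0.13189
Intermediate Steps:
P(Q) = -Q (P(Q) = Q*(-1) = -Q)
V(N, w) = 5 - 38*N*w (V(N, w) = (-38*N)*w - 1*(-5) = -38*N*w + 5 = 5 - 38*N*w)
((22 + (12 - 9)*(-15 - 17))² + 3494)/(-4404 + V(31, 54)) = ((22 + (12 - 9)*(-15 - 17))² + 3494)/(-4404 + (5 - 38*31*54)) = ((22 + 3*(-32))² + 3494)/(-4404 + (5 - 63612)) = ((22 - 96)² + 3494)/(-4404 - 63607) = ((-74)² + 3494)/(-68011) = (5476 + 3494)*(-1/68011) = 8970*(-1/68011) = -390/2957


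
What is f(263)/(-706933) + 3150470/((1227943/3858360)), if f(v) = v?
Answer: 8593228303743694591/868073428819 ≈ 9.8992e+6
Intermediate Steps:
f(263)/(-706933) + 3150470/((1227943/3858360)) = 263/(-706933) + 3150470/((1227943/3858360)) = 263*(-1/706933) + 3150470/((1227943*(1/3858360))) = -263/706933 + 3150470/(1227943/3858360) = -263/706933 + 3150470*(3858360/1227943) = -263/706933 + 12155647429200/1227943 = 8593228303743694591/868073428819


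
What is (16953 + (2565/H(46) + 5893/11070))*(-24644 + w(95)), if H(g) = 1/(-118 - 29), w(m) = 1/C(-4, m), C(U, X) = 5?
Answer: 54576751574677/6150 ≈ 8.8743e+9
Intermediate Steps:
w(m) = 1/5
H(g) = -1/147 (H(g) = 1/(-147) = -1/147)
(16953 + (2565/H(46) + 5893/11070))*(-24644 + w(95)) = (16953 + (2565/(-1/147) + 5893/11070))*(-24644 + 1/5) = (16953 + (2565*(-147) + 5893*(1/11070)))*(-123219/5) = (16953 + (-377055 + 5893/11070))*(-123219/5) = (16953 - 4173992957/11070)*(-123219/5) = -3986323247/11070*(-123219/5) = 54576751574677/6150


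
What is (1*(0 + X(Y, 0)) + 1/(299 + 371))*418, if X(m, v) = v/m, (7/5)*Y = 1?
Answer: 209/335 ≈ 0.62388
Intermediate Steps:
Y = 5/7 (Y = (5/7)*1 = 5/7 ≈ 0.71429)
(1*(0 + X(Y, 0)) + 1/(299 + 371))*418 = (1*(0 + 0/(5/7)) + 1/(299 + 371))*418 = (1*(0 + 0*(7/5)) + 1/670)*418 = (1*(0 + 0) + 1/670)*418 = (1*0 + 1/670)*418 = (0 + 1/670)*418 = (1/670)*418 = 209/335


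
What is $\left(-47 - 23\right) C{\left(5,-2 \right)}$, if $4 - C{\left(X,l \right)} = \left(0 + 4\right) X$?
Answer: $1120$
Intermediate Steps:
$C{\left(X,l \right)} = 4 - 4 X$ ($C{\left(X,l \right)} = 4 - \left(0 + 4\right) X = 4 - 4 X$)
$\left(-47 - 23\right) C{\left(5,-2 \right)} = \left(-47 - 23\right) \left(4 - 20\right) = - 70 \left(4 - 20\right) = \left(-70\right) \left(-16\right) = 1120$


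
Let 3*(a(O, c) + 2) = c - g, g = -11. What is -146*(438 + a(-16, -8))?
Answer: -63802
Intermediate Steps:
a(O, c) = 5/3 + c/3 (a(O, c) = -2 + (c - 1*(-11))/3 = -2 + (c + 11)/3 = -2 + (11 + c)/3 = -2 + (11/3 + c/3) = 5/3 + c/3)
-146*(438 + a(-16, -8)) = -146*(438 + (5/3 + (⅓)*(-8))) = -146*(438 + (5/3 - 8/3)) = -146*(438 - 1) = -146*437 = -63802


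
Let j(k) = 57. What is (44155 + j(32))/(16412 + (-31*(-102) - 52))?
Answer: 22106/9761 ≈ 2.2647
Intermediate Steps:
(44155 + j(32))/(16412 + (-31*(-102) - 52)) = (44155 + 57)/(16412 + (-31*(-102) - 52)) = 44212/(16412 + (3162 - 52)) = 44212/(16412 + 3110) = 44212/19522 = 44212*(1/19522) = 22106/9761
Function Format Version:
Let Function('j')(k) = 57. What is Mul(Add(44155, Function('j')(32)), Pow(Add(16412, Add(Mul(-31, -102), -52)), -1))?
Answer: Rational(22106, 9761) ≈ 2.2647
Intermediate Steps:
Mul(Add(44155, Function('j')(32)), Pow(Add(16412, Add(Mul(-31, -102), -52)), -1)) = Mul(Add(44155, 57), Pow(Add(16412, Add(Mul(-31, -102), -52)), -1)) = Mul(44212, Pow(Add(16412, Add(3162, -52)), -1)) = Mul(44212, Pow(Add(16412, 3110), -1)) = Mul(44212, Pow(19522, -1)) = Mul(44212, Rational(1, 19522)) = Rational(22106, 9761)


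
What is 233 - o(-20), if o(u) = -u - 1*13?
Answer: 226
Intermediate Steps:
o(u) = -13 - u (o(u) = -u - 13 = -13 - u)
233 - o(-20) = 233 - (-13 - 1*(-20)) = 233 - (-13 + 20) = 233 - 1*7 = 233 - 7 = 226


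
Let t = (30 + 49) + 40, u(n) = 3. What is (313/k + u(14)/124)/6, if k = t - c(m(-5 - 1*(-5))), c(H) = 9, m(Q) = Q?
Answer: 19571/40920 ≈ 0.47827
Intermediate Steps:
t = 119 (t = 79 + 40 = 119)
k = 110 (k = 119 - 1*9 = 119 - 9 = 110)
(313/k + u(14)/124)/6 = (313/110 + 3/124)/6 = (313*(1/110) + 3*(1/124))*(1/6) = (313/110 + 3/124)*(1/6) = (19571/6820)*(1/6) = 19571/40920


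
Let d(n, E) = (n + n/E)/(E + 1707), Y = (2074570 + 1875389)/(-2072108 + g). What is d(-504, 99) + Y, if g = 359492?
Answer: -2096679407/810067368 ≈ -2.5883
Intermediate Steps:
Y = -1316653/570872 (Y = (2074570 + 1875389)/(-2072108 + 359492) = 3949959/(-1712616) = 3949959*(-1/1712616) = -1316653/570872 ≈ -2.3064)
d(n, E) = (n + n/E)/(1707 + E)
d(-504, 99) + Y = -504*(1 + 99)/(99*(1707 + 99)) - 1316653/570872 = -504*1/99*100/1806 - 1316653/570872 = -504*1/99*1/1806*100 - 1316653/570872 = -400/1419 - 1316653/570872 = -2096679407/810067368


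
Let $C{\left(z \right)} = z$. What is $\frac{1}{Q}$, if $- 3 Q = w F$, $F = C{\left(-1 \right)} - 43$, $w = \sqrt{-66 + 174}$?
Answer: $\frac{\sqrt{3}}{264} \approx 0.0065608$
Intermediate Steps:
$w = 6 \sqrt{3}$ ($w = \sqrt{108} = 6 \sqrt{3} \approx 10.392$)
$F = -44$ ($F = -1 - 43 = -44$)
$Q = 88 \sqrt{3}$ ($Q = - \frac{6 \sqrt{3} \left(-44\right)}{3} = - \frac{\left(-264\right) \sqrt{3}}{3} = 88 \sqrt{3} \approx 152.42$)
$\frac{1}{Q} = \frac{1}{88 \sqrt{3}} = \frac{\sqrt{3}}{264}$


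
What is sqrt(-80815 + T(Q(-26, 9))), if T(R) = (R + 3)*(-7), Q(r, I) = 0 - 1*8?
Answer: 2*I*sqrt(20195) ≈ 284.22*I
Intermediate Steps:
Q(r, I) = -8 (Q(r, I) = 0 - 8 = -8)
T(R) = -21 - 7*R (T(R) = (3 + R)*(-7) = -21 - 7*R)
sqrt(-80815 + T(Q(-26, 9))) = sqrt(-80815 + (-21 - 7*(-8))) = sqrt(-80815 + (-21 + 56)) = sqrt(-80815 + 35) = sqrt(-80780) = 2*I*sqrt(20195)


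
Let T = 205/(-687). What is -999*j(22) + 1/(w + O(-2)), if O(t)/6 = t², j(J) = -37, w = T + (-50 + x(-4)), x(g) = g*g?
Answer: 261512538/7075 ≈ 36963.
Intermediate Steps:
x(g) = g²
T = -205/687 (T = 205*(-1/687) = -205/687 ≈ -0.29840)
w = -23563/687 (w = -205/687 + (-50 + (-4)²) = -205/687 + (-50 + 16) = -205/687 - 34 = -23563/687 ≈ -34.298)
O(t) = 6*t²
-999*j(22) + 1/(w + O(-2)) = -999*(-37) + 1/(-23563/687 + 6*(-2)²) = 36963 + 1/(-23563/687 + 6*4) = 36963 + 1/(-23563/687 + 24) = 36963 + 1/(-7075/687) = 36963 - 687/7075 = 261512538/7075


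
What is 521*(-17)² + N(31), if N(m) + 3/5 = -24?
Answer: 752722/5 ≈ 1.5054e+5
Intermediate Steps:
N(m) = -123/5 (N(m) = -⅗ - 24 = -123/5)
521*(-17)² + N(31) = 521*(-17)² - 123/5 = 521*289 - 123/5 = 150569 - 123/5 = 752722/5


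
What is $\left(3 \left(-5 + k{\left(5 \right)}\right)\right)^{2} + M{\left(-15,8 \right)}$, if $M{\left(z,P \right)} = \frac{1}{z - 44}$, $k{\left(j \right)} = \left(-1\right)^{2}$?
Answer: $\frac{8495}{59} \approx 143.98$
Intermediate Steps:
$k{\left(j \right)} = 1$
$M{\left(z,P \right)} = \frac{1}{-44 + z}$
$\left(3 \left(-5 + k{\left(5 \right)}\right)\right)^{2} + M{\left(-15,8 \right)} = \left(3 \left(-5 + 1\right)\right)^{2} + \frac{1}{-44 - 15} = \left(3 \left(-4\right)\right)^{2} + \frac{1}{-59} = \left(-12\right)^{2} - \frac{1}{59} = 144 - \frac{1}{59} = \frac{8495}{59}$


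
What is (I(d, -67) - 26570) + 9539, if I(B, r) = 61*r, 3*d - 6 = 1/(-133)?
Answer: -21118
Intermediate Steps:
d = 797/399 (d = 2 + (⅓)/(-133) = 2 + (⅓)*(-1/133) = 2 - 1/399 = 797/399 ≈ 1.9975)
(I(d, -67) - 26570) + 9539 = (61*(-67) - 26570) + 9539 = (-4087 - 26570) + 9539 = -30657 + 9539 = -21118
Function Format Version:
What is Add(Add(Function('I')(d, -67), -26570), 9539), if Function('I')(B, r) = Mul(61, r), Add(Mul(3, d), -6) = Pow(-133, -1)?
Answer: -21118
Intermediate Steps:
d = Rational(797, 399) (d = Add(2, Mul(Rational(1, 3), Pow(-133, -1))) = Add(2, Mul(Rational(1, 3), Rational(-1, 133))) = Add(2, Rational(-1, 399)) = Rational(797, 399) ≈ 1.9975)
Add(Add(Function('I')(d, -67), -26570), 9539) = Add(Add(Mul(61, -67), -26570), 9539) = Add(Add(-4087, -26570), 9539) = Add(-30657, 9539) = -21118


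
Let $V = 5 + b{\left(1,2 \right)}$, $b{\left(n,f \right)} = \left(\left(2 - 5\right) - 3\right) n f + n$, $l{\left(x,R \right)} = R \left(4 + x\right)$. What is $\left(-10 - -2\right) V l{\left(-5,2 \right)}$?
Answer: $-96$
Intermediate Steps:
$b{\left(n,f \right)} = n - 6 f n$ ($b{\left(n,f \right)} = \left(-3 - 3\right) n f + n = - 6 n f + n = - 6 f n + n = n - 6 f n$)
$V = -6$ ($V = 5 + 1 \left(1 - 12\right) = 5 + 1 \left(-11\right) = 5 - 11 = -6$)
$\left(-10 - -2\right) V l{\left(-5,2 \right)} = \left(-10 - -2\right) \left(-6\right) 2 \left(4 - 5\right) = \left(-10 + 2\right) \left(-6\right) 2 \left(-1\right) = \left(-8\right) \left(-6\right) \left(-2\right) = 48 \left(-2\right) = -96$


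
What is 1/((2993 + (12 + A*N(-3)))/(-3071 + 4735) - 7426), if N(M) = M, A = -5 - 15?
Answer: -1664/12353799 ≈ -0.00013470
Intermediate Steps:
A = -20
1/((2993 + (12 + A*N(-3)))/(-3071 + 4735) - 7426) = 1/((2993 + (12 - 20*(-3)))/(-3071 + 4735) - 7426) = 1/((2993 + (12 + 60))/1664 - 7426) = 1/((2993 + 72)*(1/1664) - 7426) = 1/(3065*(1/1664) - 7426) = 1/(3065/1664 - 7426) = 1/(-12353799/1664) = -1664/12353799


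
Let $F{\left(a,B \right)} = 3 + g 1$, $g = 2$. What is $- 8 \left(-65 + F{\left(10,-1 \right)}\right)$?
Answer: $480$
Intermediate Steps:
$F{\left(a,B \right)} = 5$ ($F{\left(a,B \right)} = 3 + 2 \cdot 1 = 3 + 2 = 5$)
$- 8 \left(-65 + F{\left(10,-1 \right)}\right) = - 8 \left(-65 + 5\right) = \left(-8\right) \left(-60\right) = 480$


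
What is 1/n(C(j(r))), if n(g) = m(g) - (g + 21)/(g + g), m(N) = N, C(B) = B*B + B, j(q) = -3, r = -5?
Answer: 4/15 ≈ 0.26667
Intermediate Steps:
C(B) = B + B**2 (C(B) = B**2 + B = B + B**2)
n(g) = g - (21 + g)/(2*g) (n(g) = g - (g + 21)/(g + g) = g - (21 + g)/(2*g))
1/n(C(j(r))) = 1/(-1/2 - 3*(1 - 3) - 21*(-1/(3*(1 - 3)))/2) = 1/(-1/2 - 3*(-2) - 21/(2*((-3*(-2))))) = 1/(-1/2 + 6 - 21/2/6) = 1/(-1/2 + 6 - 21/2*1/6) = 1/(-1/2 + 6 - 7/4) = 1/(15/4) = 4/15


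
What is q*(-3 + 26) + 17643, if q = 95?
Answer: 19828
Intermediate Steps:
q*(-3 + 26) + 17643 = 95*(-3 + 26) + 17643 = 95*23 + 17643 = 2185 + 17643 = 19828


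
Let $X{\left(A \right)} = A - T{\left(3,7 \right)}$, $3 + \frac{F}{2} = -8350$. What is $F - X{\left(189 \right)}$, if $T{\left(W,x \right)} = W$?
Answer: $-16892$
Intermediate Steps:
$F = -16706$ ($F = -6 + 2 \left(-8350\right) = -6 - 16700 = -16706$)
$X{\left(A \right)} = -3 + A$ ($X{\left(A \right)} = A - 3 = -3 + A$)
$F - X{\left(189 \right)} = -16706 - \left(-3 + 189\right) = -16706 - 186 = -16892$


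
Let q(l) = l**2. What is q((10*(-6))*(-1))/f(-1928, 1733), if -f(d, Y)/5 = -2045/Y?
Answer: 249552/409 ≈ 610.15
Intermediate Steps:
f(d, Y) = 10225/Y (f(d, Y) = -(-10225)/Y = 10225/Y)
q((10*(-6))*(-1))/f(-1928, 1733) = ((10*(-6))*(-1))**2/((10225/1733)) = (-60*(-1))**2/((10225*(1/1733))) = 60**2/(10225/1733) = 3600*(1733/10225) = 249552/409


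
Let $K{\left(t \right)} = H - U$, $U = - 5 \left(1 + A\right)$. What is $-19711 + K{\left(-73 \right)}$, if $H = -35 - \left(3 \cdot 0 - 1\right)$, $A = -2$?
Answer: $-19750$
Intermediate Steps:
$H = -34$ ($H = -35 - \left(0 - 1\right) = -35 - -1 = -35 + 1 = -34$)
$U = 5$ ($U = - 5 \left(1 - 2\right) = \left(-5\right) \left(-1\right) = 5$)
$K{\left(t \right)} = -39$ ($K{\left(t \right)} = -34 - 5 = -39$)
$-19711 + K{\left(-73 \right)} = -19711 - 39 = -19750$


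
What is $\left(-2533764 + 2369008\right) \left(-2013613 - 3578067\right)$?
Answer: $921262830080$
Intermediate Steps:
$\left(-2533764 + 2369008\right) \left(-2013613 - 3578067\right) = - 164756 \left(-2013613 - 3578067\right) = \left(-164756\right) \left(-5591680\right) = 921262830080$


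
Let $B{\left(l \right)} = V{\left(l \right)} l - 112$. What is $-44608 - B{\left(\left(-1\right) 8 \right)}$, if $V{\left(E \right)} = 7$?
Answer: $-44440$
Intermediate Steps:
$B{\left(l \right)} = -112 + 7 l$ ($B{\left(l \right)} = 7 l - 112 = -112 + 7 l$)
$-44608 - B{\left(\left(-1\right) 8 \right)} = -44608 - \left(-112 + 7 \left(\left(-1\right) 8\right)\right) = -44608 - \left(-112 + 7 \left(-8\right)\right) = -44608 - \left(-112 - 56\right) = -44608 - -168 = -44608 + 168 = -44440$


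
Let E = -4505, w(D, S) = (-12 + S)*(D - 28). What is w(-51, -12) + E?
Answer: -2609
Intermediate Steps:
w(D, S) = (-28 + D)*(-12 + S) (w(D, S) = (-12 + S)*(-28 + D) = (-28 + D)*(-12 + S))
w(-51, -12) + E = (336 - 28*(-12) - 12*(-51) - 51*(-12)) - 4505 = (336 + 336 + 612 + 612) - 4505 = 1896 - 4505 = -2609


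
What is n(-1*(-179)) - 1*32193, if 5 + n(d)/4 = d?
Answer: -31497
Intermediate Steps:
n(d) = -20 + 4*d
n(-1*(-179)) - 1*32193 = (-20 + 4*(-1*(-179))) - 1*32193 = (-20 + 4*179) - 32193 = (-20 + 716) - 32193 = 696 - 32193 = -31497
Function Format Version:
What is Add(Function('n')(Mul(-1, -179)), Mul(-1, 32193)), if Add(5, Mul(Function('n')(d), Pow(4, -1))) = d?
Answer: -31497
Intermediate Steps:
Function('n')(d) = Add(-20, Mul(4, d))
Add(Function('n')(Mul(-1, -179)), Mul(-1, 32193)) = Add(Add(-20, Mul(4, Mul(-1, -179))), Mul(-1, 32193)) = Add(Add(-20, Mul(4, 179)), -32193) = Add(Add(-20, 716), -32193) = Add(696, -32193) = -31497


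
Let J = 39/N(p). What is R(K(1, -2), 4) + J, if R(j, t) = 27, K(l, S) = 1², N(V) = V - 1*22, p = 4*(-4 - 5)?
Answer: 1527/58 ≈ 26.328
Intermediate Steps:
p = -36 (p = 4*(-9) = -36)
N(V) = -22 + V (N(V) = V - 22 = -22 + V)
K(l, S) = 1
J = -39/58 (J = 39/(-22 - 36) = 39/(-58) = 39*(-1/58) = -39/58 ≈ -0.67241)
R(K(1, -2), 4) + J = 27 - 39/58 = 1527/58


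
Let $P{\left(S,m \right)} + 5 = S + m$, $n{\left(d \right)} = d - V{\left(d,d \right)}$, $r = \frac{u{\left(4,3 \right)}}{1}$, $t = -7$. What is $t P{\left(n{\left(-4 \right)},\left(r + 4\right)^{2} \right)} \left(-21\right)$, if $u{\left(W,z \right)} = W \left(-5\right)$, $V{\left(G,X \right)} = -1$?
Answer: $36456$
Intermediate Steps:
$u{\left(W,z \right)} = - 5 W$
$r = -20$ ($r = \frac{\left(-5\right) 4}{1} = \left(-20\right) 1 = -20$)
$n{\left(d \right)} = 1 + d$ ($n{\left(d \right)} = d - -1 = d + 1 = 1 + d$)
$P{\left(S,m \right)} = -5 + S + m$ ($P{\left(S,m \right)} = -5 + \left(S + m\right) = -5 + S + m$)
$t P{\left(n{\left(-4 \right)},\left(r + 4\right)^{2} \right)} \left(-21\right) = - 7 \left(-5 + \left(1 - 4\right) + \left(-20 + 4\right)^{2}\right) \left(-21\right) = - 7 \left(-5 - 3 + \left(-16\right)^{2}\right) \left(-21\right) = - 7 \left(-5 - 3 + 256\right) \left(-21\right) = \left(-7\right) 248 \left(-21\right) = \left(-1736\right) \left(-21\right) = 36456$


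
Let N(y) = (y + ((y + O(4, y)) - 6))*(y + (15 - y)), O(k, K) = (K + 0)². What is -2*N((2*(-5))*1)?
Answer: -2220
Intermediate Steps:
O(k, K) = K²
N(y) = -90 + 15*y² + 30*y (N(y) = (y + ((y + y²) - 6))*(y + (15 - y)) = (y + (-6 + y + y²))*15 = (-6 + y² + 2*y)*15 = -90 + 15*y² + 30*y)
-2*N((2*(-5))*1) = -2*(-90 + 15*((2*(-5))*1)² + 30*((2*(-5))*1)) = -2*(-90 + 15*(-10*1)² + 30*(-10*1)) = -2*(-90 + 15*(-10)² + 30*(-10)) = -2*(-90 + 15*100 - 300) = -2*(-90 + 1500 - 300) = -2*1110 = -2220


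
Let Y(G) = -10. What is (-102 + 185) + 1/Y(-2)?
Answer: 829/10 ≈ 82.900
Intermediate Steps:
(-102 + 185) + 1/Y(-2) = (-102 + 185) + 1/(-10) = 83 - ⅒ = 829/10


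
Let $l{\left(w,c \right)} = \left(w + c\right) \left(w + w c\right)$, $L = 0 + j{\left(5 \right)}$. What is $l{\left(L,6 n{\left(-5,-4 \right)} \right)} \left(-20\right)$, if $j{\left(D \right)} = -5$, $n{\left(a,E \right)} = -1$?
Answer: $5500$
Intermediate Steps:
$L = -5$ ($L = 0 - 5 = -5$)
$l{\left(w,c \right)} = \left(c + w\right) \left(w + c w\right)$
$l{\left(L,6 n{\left(-5,-4 \right)} \right)} \left(-20\right) = - 5 \left(6 \left(-1\right) - 5 + \left(6 \left(-1\right)\right)^{2} + 6 \left(-1\right) \left(-5\right)\right) \left(-20\right) = - 5 \left(-6 - 5 + \left(-6\right)^{2} - -30\right) \left(-20\right) = - 5 \left(-6 - 5 + 36 + 30\right) \left(-20\right) = \left(-5\right) 55 \left(-20\right) = \left(-275\right) \left(-20\right) = 5500$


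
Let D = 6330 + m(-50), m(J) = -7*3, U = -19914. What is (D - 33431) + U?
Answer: -47036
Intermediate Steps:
m(J) = -21
D = 6309 (D = 6330 - 21 = 6309)
(D - 33431) + U = (6309 - 33431) - 19914 = -27122 - 19914 = -47036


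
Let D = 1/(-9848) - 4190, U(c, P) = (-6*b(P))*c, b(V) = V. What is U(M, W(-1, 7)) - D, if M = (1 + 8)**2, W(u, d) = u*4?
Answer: 60407633/9848 ≈ 6134.0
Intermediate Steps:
W(u, d) = 4*u
M = 81 (M = 9**2 = 81)
U(c, P) = -6*P*c (U(c, P) = (-6*P)*c = -6*P*c)
D = -41263121/9848 (D = -1/9848 - 4190 = -41263121/9848 ≈ -4190.0)
U(M, W(-1, 7)) - D = -6*4*(-1)*81 - 1*(-41263121/9848) = -6*(-4)*81 + 41263121/9848 = 1944 + 41263121/9848 = 60407633/9848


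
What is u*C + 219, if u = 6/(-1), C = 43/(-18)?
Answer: 700/3 ≈ 233.33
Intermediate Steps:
C = -43/18 (C = 43*(-1/18) = -43/18 ≈ -2.3889)
u = -6 (u = 6*(-1) = -6)
u*C + 219 = -6*(-43/18) + 219 = 43/3 + 219 = 700/3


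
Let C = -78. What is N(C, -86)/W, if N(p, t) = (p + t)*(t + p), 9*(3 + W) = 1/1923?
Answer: -29093067/3245 ≈ -8965.5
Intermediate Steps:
W = -51920/17307 (W = -3 + (1/9)/1923 = -3 + (1/9)*(1/1923) = -3 + 1/17307 = -51920/17307 ≈ -2.9999)
N(p, t) = (p + t)**2 (N(p, t) = (p + t)*(p + t) = (p + t)**2)
N(C, -86)/W = (-78 - 86)**2/(-51920/17307) = (-164)**2*(-17307/51920) = 26896*(-17307/51920) = -29093067/3245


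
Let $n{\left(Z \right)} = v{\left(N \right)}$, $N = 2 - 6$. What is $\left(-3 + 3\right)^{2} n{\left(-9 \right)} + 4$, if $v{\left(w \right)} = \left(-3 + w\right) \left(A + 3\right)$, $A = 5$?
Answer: $4$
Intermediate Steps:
$N = -4$ ($N = 2 - 6 = -4$)
$v{\left(w \right)} = -24 + 8 w$ ($v{\left(w \right)} = \left(-3 + w\right) \left(5 + 3\right) = \left(-3 + w\right) 8 = -24 + 8 w$)
$n{\left(Z \right)} = -56$ ($n{\left(Z \right)} = -24 + 8 \left(-4\right) = -24 - 32 = -56$)
$\left(-3 + 3\right)^{2} n{\left(-9 \right)} + 4 = \left(-3 + 3\right)^{2} \left(-56\right) + 4 = 0^{2} \left(-56\right) + 4 = 0 \left(-56\right) + 4 = 0 + 4 = 4$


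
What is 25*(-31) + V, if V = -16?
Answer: -791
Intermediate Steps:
25*(-31) + V = 25*(-31) - 16 = -775 - 16 = -791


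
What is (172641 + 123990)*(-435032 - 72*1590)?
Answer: -163002294072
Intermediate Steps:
(172641 + 123990)*(-435032 - 72*1590) = 296631*(-435032 - 114480) = 296631*(-549512) = -163002294072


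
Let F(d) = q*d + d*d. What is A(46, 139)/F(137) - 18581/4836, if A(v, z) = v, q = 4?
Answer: -119568907/31139004 ≈ -3.8398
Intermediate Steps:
F(d) = d**2 + 4*d (F(d) = 4*d + d*d = 4*d + d**2 = d**2 + 4*d)
A(46, 139)/F(137) - 18581/4836 = 46/((137*(4 + 137))) - 18581/4836 = 46/((137*141)) - 18581*1/4836 = 46/19317 - 18581/4836 = -119568907/31139004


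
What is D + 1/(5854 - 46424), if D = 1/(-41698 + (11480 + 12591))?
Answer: -58197/715127390 ≈ -8.1380e-5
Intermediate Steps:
D = -1/17627 (D = 1/(-41698 + 24071) = 1/(-17627) = -1/17627 ≈ -5.6731e-5)
D + 1/(5854 - 46424) = -1/17627 + 1/(5854 - 46424) = -1/17627 + 1/(-40570) = -1/17627 - 1/40570 = -58197/715127390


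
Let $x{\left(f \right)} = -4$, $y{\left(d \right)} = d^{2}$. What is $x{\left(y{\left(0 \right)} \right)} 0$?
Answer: $0$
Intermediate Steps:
$x{\left(y{\left(0 \right)} \right)} 0 = \left(-4\right) 0 = 0$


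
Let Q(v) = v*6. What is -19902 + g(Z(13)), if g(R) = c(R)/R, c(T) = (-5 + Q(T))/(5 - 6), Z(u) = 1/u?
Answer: -19843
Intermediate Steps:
Q(v) = 6*v
c(T) = 5 - 6*T (c(T) = (-5 + 6*T)/(5 - 6) = (-5 + 6*T)/(-1) = (-5 + 6*T)*(-1) = 5 - 6*T)
g(R) = (5 - 6*R)/R
-19902 + g(Z(13)) = -19902 + (-6 + 5/(1/13)) = -19902 + (-6 + 5*13) = -19902 + (-6 + 65) = -19902 + 59 = -19843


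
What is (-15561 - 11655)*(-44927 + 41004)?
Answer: 106768368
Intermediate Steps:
(-15561 - 11655)*(-44927 + 41004) = -27216*(-3923) = 106768368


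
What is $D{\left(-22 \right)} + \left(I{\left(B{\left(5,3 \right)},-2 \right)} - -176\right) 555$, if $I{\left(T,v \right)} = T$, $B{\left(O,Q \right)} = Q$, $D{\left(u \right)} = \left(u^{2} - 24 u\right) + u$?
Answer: $100335$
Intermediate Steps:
$D{\left(u \right)} = u^{2} - 23 u$
$D{\left(-22 \right)} + \left(I{\left(B{\left(5,3 \right)},-2 \right)} - -176\right) 555 = - 22 \left(-23 - 22\right) + \left(3 - -176\right) 555 = \left(-22\right) \left(-45\right) + \left(3 + 176\right) 555 = 990 + 179 \cdot 555 = 990 + 99345 = 100335$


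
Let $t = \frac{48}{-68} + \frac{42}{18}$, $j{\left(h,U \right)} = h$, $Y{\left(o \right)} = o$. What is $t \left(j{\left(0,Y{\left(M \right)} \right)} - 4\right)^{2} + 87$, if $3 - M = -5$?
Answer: $\frac{5765}{51} \approx 113.04$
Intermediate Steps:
$M = 8$ ($M = 3 - -5 = 3 + 5 = 8$)
$t = \frac{83}{51}$ ($t = 48 \left(- \frac{1}{68}\right) + 42 \cdot \frac{1}{18} = - \frac{12}{17} + \frac{7}{3} = \frac{83}{51} \approx 1.6275$)
$t \left(j{\left(0,Y{\left(M \right)} \right)} - 4\right)^{2} + 87 = \frac{83 \left(0 - 4\right)^{2}}{51} + 87 = \frac{83 \left(-4\right)^{2}}{51} + 87 = \frac{83}{51} \cdot 16 + 87 = \frac{1328}{51} + 87 = \frac{5765}{51}$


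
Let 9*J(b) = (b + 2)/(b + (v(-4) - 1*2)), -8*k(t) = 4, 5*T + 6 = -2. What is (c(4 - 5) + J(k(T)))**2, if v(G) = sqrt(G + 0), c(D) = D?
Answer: 5456/5043 + 1024*I/15129 ≈ 1.0819 + 0.067685*I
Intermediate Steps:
T = -8/5 (T = -6/5 + (1/5)*(-2) = -6/5 - 2/5 = -8/5 ≈ -1.6000)
k(t) = -1/2 (k(t) = -1/8*4 = -1/2)
v(G) = sqrt(G)
J(b) = (2 + b)/(9*(-2 + b + 2*I)) (J(b) = ((b + 2)/(b + (sqrt(-4) - 1*2)))/9 = ((2 + b)/(b + (2*I - 2)))/9 = ((2 + b)/(b + (-2 + 2*I)))/9 = ((2 + b)/(-2 + b + 2*I))/9 = (2 + b)/(9*(-2 + b + 2*I)))
(c(4 - 5) + J(k(T)))**2 = ((4 - 5) + (2 - 1/2)/(9*(-2 - 1/2 + 2*I)))**2 = (-1 + (1/9)*(3/2)/(-5/2 + 2*I))**2 = (-1 + (1/9)*(4*(-5/2 - 2*I)/41)*(3/2))**2 = (-1 + (-5/123 - 4*I/123))**2 = (-128/123 - 4*I/123)**2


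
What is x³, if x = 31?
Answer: 29791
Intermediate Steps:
x³ = 31³ = 29791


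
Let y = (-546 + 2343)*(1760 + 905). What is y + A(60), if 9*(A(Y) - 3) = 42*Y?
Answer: 4789288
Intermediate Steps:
A(Y) = 3 + 14*Y/3 (A(Y) = 3 + (42*Y)/9 = 3 + 14*Y/3)
y = 4789005 (y = 1797*2665 = 4789005)
y + A(60) = 4789005 + (3 + (14/3)*60) = 4789005 + (3 + 280) = 4789005 + 283 = 4789288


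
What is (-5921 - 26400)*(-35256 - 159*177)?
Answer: 2049119079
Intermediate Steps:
(-5921 - 26400)*(-35256 - 159*177) = -32321*(-35256 - 28143) = -32321*(-63399) = 2049119079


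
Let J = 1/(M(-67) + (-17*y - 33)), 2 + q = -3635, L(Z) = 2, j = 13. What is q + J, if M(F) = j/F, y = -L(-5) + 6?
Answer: -24658927/6780 ≈ -3637.0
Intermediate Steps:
q = -3637 (q = -2 - 3635 = -3637)
y = 4 (y = -1*2 + 6 = -2 + 6 = 4)
M(F) = 13/F
J = -67/6780 (J = 1/(13/(-67) + (-17*4 - 33)) = 1/(13*(-1/67) + (-68 - 33)) = 1/(-13/67 - 101) = 1/(-6780/67) = -67/6780 ≈ -0.0098820)
q + J = -3637 - 67/6780 = -24658927/6780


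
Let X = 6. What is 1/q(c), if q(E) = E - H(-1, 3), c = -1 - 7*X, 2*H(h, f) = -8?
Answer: -1/39 ≈ -0.025641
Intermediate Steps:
H(h, f) = -4 (H(h, f) = (½)*(-8) = -4)
c = -43 (c = -1 - 7*6 = -1 - 42 = -43)
q(E) = 4 + E (q(E) = E - 1*(-4) = E + 4 = 4 + E)
1/q(c) = 1/(4 - 43) = 1/(-39) = -1/39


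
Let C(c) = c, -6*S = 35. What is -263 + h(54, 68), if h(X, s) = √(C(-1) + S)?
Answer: -263 + I*√246/6 ≈ -263.0 + 2.6141*I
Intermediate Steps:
S = -35/6 (S = -⅙*35 = -35/6 ≈ -5.8333)
h(X, s) = I*√246/6 (h(X, s) = √(-1 - 35/6) = √(-41/6) = I*√246/6)
-263 + h(54, 68) = -263 + I*√246/6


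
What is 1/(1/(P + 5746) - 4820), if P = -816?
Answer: -4930/23762599 ≈ -0.00020747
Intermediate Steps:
1/(1/(P + 5746) - 4820) = 1/(1/(-816 + 5746) - 4820) = 1/(1/4930 - 4820) = 1/(-23762599/4930) = -4930/23762599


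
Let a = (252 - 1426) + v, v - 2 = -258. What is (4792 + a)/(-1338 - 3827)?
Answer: -3362/5165 ≈ -0.65092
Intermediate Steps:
v = -256 (v = 2 - 258 = -256)
a = -1430 (a = (252 - 1426) - 256 = -1174 - 256 = -1430)
(4792 + a)/(-1338 - 3827) = (4792 - 1430)/(-1338 - 3827) = 3362/(-5165) = 3362*(-1/5165) = -3362/5165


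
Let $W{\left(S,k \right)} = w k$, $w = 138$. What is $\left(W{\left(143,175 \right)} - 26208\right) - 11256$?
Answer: $-13314$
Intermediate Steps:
$W{\left(S,k \right)} = 138 k$
$\left(W{\left(143,175 \right)} - 26208\right) - 11256 = \left(138 \cdot 175 - 26208\right) - 11256 = \left(24150 - 26208\right) - 11256 = -2058 - 11256 = -13314$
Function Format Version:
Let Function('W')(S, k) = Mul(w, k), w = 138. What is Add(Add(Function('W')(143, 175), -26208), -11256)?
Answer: -13314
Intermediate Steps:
Function('W')(S, k) = Mul(138, k)
Add(Add(Function('W')(143, 175), -26208), -11256) = Add(Add(Mul(138, 175), -26208), -11256) = Add(Add(24150, -26208), -11256) = Add(-2058, -11256) = -13314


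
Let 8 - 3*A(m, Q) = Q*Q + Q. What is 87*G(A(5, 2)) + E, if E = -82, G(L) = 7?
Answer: 527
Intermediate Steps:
A(m, Q) = 8/3 - Q/3 - Q²/3 (A(m, Q) = 8/3 - (Q*Q + Q)/3 = 8/3 - (Q² + Q)/3 = 8/3 - (Q + Q²)/3 = 8/3 + (-Q/3 - Q²/3) = 8/3 - Q/3 - Q²/3)
87*G(A(5, 2)) + E = 87*7 - 82 = 609 - 82 = 527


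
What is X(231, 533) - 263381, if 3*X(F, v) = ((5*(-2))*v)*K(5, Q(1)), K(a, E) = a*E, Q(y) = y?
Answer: -816793/3 ≈ -2.7226e+5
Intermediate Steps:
K(a, E) = E*a
X(F, v) = -50*v/3 (X(F, v) = (((5*(-2))*v)*(1*5))/3 = (-10*v*5)/3 = (-50*v)/3 = -50*v/3)
X(231, 533) - 263381 = -50/3*533 - 263381 = -26650/3 - 263381 = -816793/3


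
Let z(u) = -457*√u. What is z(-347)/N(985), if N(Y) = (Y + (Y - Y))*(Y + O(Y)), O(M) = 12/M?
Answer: -457*I*√347/970237 ≈ -0.0087741*I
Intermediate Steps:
N(Y) = Y*(Y + 12/Y) (N(Y) = (Y + (Y - Y))*(Y + 12/Y) = (Y + 0)*(Y + 12/Y) = Y*(Y + 12/Y))
z(-347)/N(985) = (-457*I*√347)/(12 + 985²) = (-457*I*√347)/(12 + 970225) = -457*I*√347/970237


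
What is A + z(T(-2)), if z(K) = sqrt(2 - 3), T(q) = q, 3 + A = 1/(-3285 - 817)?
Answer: -12307/4102 + I ≈ -3.0002 + 1.0*I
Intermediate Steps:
A = -12307/4102 (A = -3 + 1/(-3285 - 817) = -3 + 1/(-4102) = -3 - 1/4102 = -12307/4102 ≈ -3.0002)
z(K) = I (z(K) = sqrt(-1) = I)
A + z(T(-2)) = -12307/4102 + I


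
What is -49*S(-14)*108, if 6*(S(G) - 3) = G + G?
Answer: 8820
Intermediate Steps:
S(G) = 3 + G/3 (S(G) = 3 + (G + G)/6 = 3 + (2*G)/6 = 3 + G/3)
-49*S(-14)*108 = -49*(3 + (1/3)*(-14))*108 = -49*(3 - 14/3)*108 = -49*(-5/3)*108 = (245/3)*108 = 8820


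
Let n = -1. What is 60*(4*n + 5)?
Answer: 60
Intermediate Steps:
60*(4*n + 5) = 60*(4*(-1) + 5) = 60*(-4 + 5) = 60*1 = 60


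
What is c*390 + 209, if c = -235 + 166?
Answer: -26701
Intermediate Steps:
c = -69
c*390 + 209 = -69*390 + 209 = -26910 + 209 = -26701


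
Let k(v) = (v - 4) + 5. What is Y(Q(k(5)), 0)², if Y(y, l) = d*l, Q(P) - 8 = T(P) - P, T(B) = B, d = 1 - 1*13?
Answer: 0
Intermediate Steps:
d = -12 (d = 1 - 13 = -12)
k(v) = 1 + v (k(v) = (-4 + v) + 5 = 1 + v)
Q(P) = 8 (Q(P) = 8 + (P - P) = 8 + 0 = 8)
Y(y, l) = -12*l
Y(Q(k(5)), 0)² = (-12*0)² = 0² = 0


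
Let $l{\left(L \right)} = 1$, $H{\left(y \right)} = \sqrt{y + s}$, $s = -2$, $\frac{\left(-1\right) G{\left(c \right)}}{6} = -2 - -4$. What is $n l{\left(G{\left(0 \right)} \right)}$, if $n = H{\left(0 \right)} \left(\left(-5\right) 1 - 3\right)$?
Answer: $- 8 i \sqrt{2} \approx - 11.314 i$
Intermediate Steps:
$G{\left(c \right)} = -12$ ($G{\left(c \right)} = - 6 \left(-2 - -4\right) = - 6 \left(-2 + 4\right) = \left(-6\right) 2 = -12$)
$H{\left(y \right)} = \sqrt{-2 + y}$ ($H{\left(y \right)} = \sqrt{y - 2} = \sqrt{-2 + y}$)
$n = - 8 i \sqrt{2}$ ($n = \sqrt{-2 + 0} \left(\left(-5\right) 1 - 3\right) = \sqrt{-2} \left(-5 - 3\right) = i \sqrt{2} \left(-8\right) = - 8 i \sqrt{2} \approx - 11.314 i$)
$n l{\left(G{\left(0 \right)} \right)} = - 8 i \sqrt{2} \cdot 1 = - 8 i \sqrt{2}$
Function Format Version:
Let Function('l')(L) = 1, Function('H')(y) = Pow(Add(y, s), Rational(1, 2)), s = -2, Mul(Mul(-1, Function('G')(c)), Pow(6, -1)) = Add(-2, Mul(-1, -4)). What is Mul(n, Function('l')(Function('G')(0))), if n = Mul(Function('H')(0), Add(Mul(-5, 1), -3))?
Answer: Mul(-8, I, Pow(2, Rational(1, 2))) ≈ Mul(-11.314, I)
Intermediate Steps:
Function('G')(c) = -12 (Function('G')(c) = Mul(-6, Add(-2, Mul(-1, -4))) = Mul(-6, Add(-2, 4)) = Mul(-6, 2) = -12)
Function('H')(y) = Pow(Add(-2, y), Rational(1, 2)) (Function('H')(y) = Pow(Add(y, -2), Rational(1, 2)) = Pow(Add(-2, y), Rational(1, 2)))
n = Mul(-8, I, Pow(2, Rational(1, 2))) (n = Mul(Pow(Add(-2, 0), Rational(1, 2)), Add(Mul(-5, 1), -3)) = Mul(Pow(-2, Rational(1, 2)), Add(-5, -3)) = Mul(Mul(I, Pow(2, Rational(1, 2))), -8) = Mul(-8, I, Pow(2, Rational(1, 2))) ≈ Mul(-11.314, I))
Mul(n, Function('l')(Function('G')(0))) = Mul(Mul(-8, I, Pow(2, Rational(1, 2))), 1) = Mul(-8, I, Pow(2, Rational(1, 2)))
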